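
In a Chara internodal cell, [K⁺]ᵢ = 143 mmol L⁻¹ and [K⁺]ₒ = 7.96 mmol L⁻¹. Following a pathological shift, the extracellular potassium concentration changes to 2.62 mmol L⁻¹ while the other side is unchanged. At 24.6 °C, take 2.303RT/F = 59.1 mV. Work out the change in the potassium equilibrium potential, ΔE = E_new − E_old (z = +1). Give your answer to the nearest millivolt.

E_old = (59.1/1)·log₁₀(7.96/143) = -74.14 mV
E_new = (59.1/1)·log₁₀(2.62/143) = -102.66 mV
ΔE = -102.66 − (-74.14) = -28.52 mV

-29 mV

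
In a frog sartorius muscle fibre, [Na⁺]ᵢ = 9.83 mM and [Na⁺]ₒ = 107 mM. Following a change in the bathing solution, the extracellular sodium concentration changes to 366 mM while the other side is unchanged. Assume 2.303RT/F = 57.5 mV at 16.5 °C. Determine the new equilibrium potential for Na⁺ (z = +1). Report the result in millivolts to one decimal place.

After the shift: [Na⁺]_out = 366, [Na⁺]_in = 9.83 mM.
E_new = (57.5/1)·log₁₀(366/9.83) = 57.50 · (1.5709) = 90.33 mV

90.3 mV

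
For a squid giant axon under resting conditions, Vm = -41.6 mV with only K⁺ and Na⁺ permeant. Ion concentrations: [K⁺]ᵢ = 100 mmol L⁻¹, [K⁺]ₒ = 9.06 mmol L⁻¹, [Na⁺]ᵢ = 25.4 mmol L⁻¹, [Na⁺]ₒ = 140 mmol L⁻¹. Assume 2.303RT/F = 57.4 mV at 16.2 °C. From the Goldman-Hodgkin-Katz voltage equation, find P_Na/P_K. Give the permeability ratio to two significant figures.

Let α = P_Na/P_K. GHK: Vm = 57.4·log₁₀[(Kₒ + α·Naₒ)/(Kᵢ + α·Naᵢ)].
10^(Vm/57.4) = 10^(-41.6/57.4) = 0.18848
So 0.18848·(Kᵢ + α·Naᵢ) = Kₒ + α·Naₒ → α = (0.18848·100.0 − 9.06) / (140.0 − 0.18848·25.4)
α = (18.85 − 9.06) / (140.0 − 4.787) = 9.788/135.2 = 0.07239

0.072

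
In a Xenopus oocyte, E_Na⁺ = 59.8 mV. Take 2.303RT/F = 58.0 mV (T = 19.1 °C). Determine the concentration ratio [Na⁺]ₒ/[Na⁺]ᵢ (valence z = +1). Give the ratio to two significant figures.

log₁₀([out]/[in]) = E·z/(58.0) = 59.8 × 1 / 58.0 = 1.0310
[out]/[in] = 10^(1.0310) = 10.74

11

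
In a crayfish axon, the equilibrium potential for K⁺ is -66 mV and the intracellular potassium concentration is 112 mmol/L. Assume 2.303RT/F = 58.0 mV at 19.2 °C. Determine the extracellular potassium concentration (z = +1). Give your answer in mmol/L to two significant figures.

Nernst: E = (58.0/1) · log₁₀([out]/[in]), so log₁₀([out]/[in]) = -66.0 × 1 / 58.0 = -1.1379.
[out]/[in] = 10^(-1.1379) = 0.07279.
[out] = 0.07279 × 112 = 8.152 mmol/L.

8.2 mmol/L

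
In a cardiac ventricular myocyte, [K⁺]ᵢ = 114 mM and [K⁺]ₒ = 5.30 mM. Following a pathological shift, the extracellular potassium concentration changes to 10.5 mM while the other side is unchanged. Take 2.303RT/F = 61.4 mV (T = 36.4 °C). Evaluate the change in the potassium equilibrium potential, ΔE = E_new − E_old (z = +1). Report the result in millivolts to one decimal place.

E_old = (61.4/1)·log₁₀(5.30/114) = -81.82 mV
E_new = (61.4/1)·log₁₀(10.5/114) = -63.59 mV
ΔE = -63.59 − (-81.82) = 18.23 mV

18.2 mV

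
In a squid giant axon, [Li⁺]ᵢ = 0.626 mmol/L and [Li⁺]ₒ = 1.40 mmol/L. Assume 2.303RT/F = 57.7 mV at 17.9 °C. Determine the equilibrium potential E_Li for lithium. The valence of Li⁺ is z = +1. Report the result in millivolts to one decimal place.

E = (57.7/z) · log₁₀([Li⁺]_out/[Li⁺]_in) with z = +1.
= (57.7/1) · log₁₀(1.40/0.626) = 57.70 · log₁₀(2.236)
= 57.70 · (0.3496) = 20.17 mV

20.2 mV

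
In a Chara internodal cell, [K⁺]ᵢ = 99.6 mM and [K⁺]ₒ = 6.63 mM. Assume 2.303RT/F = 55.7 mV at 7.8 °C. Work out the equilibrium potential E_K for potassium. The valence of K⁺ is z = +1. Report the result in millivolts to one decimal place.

E = (55.7/z) · log₁₀([K⁺]_out/[K⁺]_in) with z = +1.
= (55.7/1) · log₁₀(6.63/99.6) = 55.70 · log₁₀(0.06657)
= 55.70 · (-1.1767) = -65.54 mV

-65.5 mV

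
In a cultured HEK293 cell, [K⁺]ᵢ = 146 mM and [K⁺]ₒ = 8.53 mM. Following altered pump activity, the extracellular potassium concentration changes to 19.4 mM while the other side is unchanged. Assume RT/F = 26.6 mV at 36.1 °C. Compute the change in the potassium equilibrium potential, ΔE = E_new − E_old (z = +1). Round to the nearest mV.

E_old = (26.6/1)·ln(8.53/146) = -75.54 mV
E_new = (26.6/1)·ln(19.4/146) = -53.69 mV
ΔE = -53.69 − (-75.54) = 21.86 mV

22 mV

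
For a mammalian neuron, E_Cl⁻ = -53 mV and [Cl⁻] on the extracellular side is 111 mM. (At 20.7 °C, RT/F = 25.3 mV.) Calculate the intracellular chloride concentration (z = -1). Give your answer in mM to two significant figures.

14 mM

Nernst: E = (25.3/-1) · ln([out]/[in]), so ln([out]/[in]) = -53.0 × -1 / 25.3 = 2.0949.
[out]/[in] = e^(2.0949) = 8.124.
[in] = 111 / 8.124 = 13.66 mM.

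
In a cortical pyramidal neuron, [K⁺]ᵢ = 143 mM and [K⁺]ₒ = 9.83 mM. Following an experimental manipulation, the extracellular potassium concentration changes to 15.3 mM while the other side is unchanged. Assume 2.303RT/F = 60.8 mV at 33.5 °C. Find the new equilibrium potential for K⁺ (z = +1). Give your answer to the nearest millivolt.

-59 mV

After the shift: [K⁺]_out = 15.3, [K⁺]_in = 143 mM.
E_new = (60.8/1)·log₁₀(15.3/143) = 60.80 · (-0.9706) = -59.02 mV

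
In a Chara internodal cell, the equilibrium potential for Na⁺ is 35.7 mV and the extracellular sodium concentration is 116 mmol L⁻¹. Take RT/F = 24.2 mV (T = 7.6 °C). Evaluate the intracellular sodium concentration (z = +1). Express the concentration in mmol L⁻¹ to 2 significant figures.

Nernst: E = (24.2/1) · ln([out]/[in]), so ln([out]/[in]) = 35.7 × 1 / 24.2 = 1.4752.
[out]/[in] = e^(1.4752) = 4.372.
[in] = 116 / 4.372 = 26.53 mmol L⁻¹.

27 mmol L⁻¹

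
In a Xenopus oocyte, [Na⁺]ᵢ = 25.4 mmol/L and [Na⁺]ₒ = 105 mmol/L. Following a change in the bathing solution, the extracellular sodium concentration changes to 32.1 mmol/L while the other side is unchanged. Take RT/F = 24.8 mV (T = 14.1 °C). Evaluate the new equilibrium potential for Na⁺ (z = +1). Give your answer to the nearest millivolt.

After the shift: [Na⁺]_out = 32.1, [Na⁺]_in = 25.4 mmol/L.
E_new = (24.8/1)·ln(32.1/25.4) = 24.80 · (0.2341) = 5.81 mV

6 mV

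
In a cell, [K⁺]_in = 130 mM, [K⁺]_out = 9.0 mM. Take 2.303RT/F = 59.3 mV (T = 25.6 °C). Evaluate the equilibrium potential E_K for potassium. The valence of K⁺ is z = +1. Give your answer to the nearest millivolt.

E = (59.3/z) · log₁₀([K⁺]_out/[K⁺]_in) with z = +1.
= (59.3/1) · log₁₀(9.0/130) = 59.30 · log₁₀(0.06923)
= 59.30 · (-1.1597) = -68.77 mV

-69 mV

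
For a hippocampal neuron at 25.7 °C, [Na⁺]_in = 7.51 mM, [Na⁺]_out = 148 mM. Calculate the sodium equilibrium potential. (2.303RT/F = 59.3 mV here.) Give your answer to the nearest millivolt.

E = (59.3/z) · log₁₀([Na⁺]_out/[Na⁺]_in) with z = +1.
= (59.3/1) · log₁₀(148/7.51) = 59.30 · log₁₀(19.71)
= 59.30 · (1.2946) = 76.77 mV

77 mV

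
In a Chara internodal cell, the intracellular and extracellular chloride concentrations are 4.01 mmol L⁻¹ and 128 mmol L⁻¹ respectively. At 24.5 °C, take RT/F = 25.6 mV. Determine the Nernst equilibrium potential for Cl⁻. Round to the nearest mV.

-89 mV

E = (25.6/z) · ln([Cl⁻]_out/[Cl⁻]_in) with z = -1.
For an anion, dividing by z = -1 reverses the sign.
= (25.6/-1) · ln(128/4.01) = -25.60 · ln(31.92)
= -25.60 · (3.4632) = -88.66 mV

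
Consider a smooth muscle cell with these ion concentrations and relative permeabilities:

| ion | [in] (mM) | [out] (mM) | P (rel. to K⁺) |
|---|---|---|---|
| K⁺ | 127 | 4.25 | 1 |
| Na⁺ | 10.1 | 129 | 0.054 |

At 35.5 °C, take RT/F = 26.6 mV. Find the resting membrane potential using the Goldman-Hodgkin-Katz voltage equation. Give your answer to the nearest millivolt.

-65 mV

Vm = 26.6 · ln[(Σ P·[cation]ₒ + Σ P·[anion]ᵢ) / (Σ P·[cation]ᵢ + Σ P·[anion]ₒ)]
Numerator = 1×4.25 + 0.054×129 = 11.22
Denominator = 1×127 + 0.054×10.1 = 127.5
Vm = 26.6 · ln(0.087937) = 26.6 × (-2.4311) = -64.67 mV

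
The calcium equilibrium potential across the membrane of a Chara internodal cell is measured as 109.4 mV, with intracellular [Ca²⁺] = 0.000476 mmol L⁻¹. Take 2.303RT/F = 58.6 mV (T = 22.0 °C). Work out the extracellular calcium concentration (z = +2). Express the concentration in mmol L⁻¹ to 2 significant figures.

Nernst: E = (58.6/2) · log₁₀([out]/[in]), so log₁₀([out]/[in]) = 109.4 × 2 / 58.6 = 3.7338.
[out]/[in] = 10^(3.7338) = 5417.
[out] = 5417 × 0.000476 = 2.579 mmol L⁻¹.

2.6 mmol L⁻¹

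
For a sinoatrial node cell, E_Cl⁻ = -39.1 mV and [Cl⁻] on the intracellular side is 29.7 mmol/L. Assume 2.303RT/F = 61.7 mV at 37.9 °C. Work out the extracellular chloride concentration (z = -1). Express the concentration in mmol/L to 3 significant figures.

128 mmol/L

Nernst: E = (61.7/-1) · log₁₀([out]/[in]), so log₁₀([out]/[in]) = -39.1 × -1 / 61.7 = 0.6337.
[out]/[in] = 10^(0.6337) = 4.302.
[out] = 4.302 × 29.7 = 127.8 mmol/L.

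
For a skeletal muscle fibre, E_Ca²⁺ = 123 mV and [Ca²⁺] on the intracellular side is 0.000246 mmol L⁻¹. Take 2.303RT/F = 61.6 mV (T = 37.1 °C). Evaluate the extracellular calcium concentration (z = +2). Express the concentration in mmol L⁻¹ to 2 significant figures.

2.4 mmol L⁻¹

Nernst: E = (61.6/2) · log₁₀([out]/[in]), so log₁₀([out]/[in]) = 123.0 × 2 / 61.6 = 3.9935.
[out]/[in] = 10^(3.9935) = 9852.
[out] = 9852 × 0.000246 = 2.423 mmol L⁻¹.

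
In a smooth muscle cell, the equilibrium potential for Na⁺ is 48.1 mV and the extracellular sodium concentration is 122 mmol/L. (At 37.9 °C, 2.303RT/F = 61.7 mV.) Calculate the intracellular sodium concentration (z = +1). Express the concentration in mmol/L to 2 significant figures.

Nernst: E = (61.7/1) · log₁₀([out]/[in]), so log₁₀([out]/[in]) = 48.1 × 1 / 61.7 = 0.7796.
[out]/[in] = 10^(0.7796) = 6.02.
[in] = 122 / 6.02 = 20.27 mmol/L.

20 mmol/L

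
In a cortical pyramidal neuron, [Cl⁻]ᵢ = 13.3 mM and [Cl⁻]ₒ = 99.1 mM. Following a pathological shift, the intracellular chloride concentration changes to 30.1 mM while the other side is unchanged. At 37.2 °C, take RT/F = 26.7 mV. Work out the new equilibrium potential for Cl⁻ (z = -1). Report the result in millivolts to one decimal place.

-31.8 mV

After the shift: [Cl⁻]_out = 99.1, [Cl⁻]_in = 30.1 mM.
E_new = (26.7/-1)·ln(99.1/30.1) = -26.70 · (1.1916) = -31.82 mV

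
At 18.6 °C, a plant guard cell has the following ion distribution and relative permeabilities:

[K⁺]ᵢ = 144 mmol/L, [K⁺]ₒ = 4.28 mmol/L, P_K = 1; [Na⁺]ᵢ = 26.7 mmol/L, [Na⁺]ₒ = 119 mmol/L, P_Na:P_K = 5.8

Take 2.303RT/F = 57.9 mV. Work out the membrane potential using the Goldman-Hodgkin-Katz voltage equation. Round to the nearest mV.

Vm = 57.9 · log₁₀[(Σ P·[cation]ₒ + Σ P·[anion]ᵢ) / (Σ P·[cation]ᵢ + Σ P·[anion]ₒ)]
Numerator = 1×4.28 + 5.8×119 = 694.5
Denominator = 1×144 + 5.8×26.7 = 298.9
Vm = 57.9 · log₁₀(2.3238) = 57.9 × (0.3662) = 21.20 mV

21 mV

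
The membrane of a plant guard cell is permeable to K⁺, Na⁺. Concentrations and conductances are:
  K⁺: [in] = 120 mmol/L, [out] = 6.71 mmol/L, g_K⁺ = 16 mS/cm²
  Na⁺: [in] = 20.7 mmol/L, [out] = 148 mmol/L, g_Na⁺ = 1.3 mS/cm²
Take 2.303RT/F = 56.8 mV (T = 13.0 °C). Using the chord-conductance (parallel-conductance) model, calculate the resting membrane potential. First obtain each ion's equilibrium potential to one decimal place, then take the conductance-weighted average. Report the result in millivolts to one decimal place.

-62.1 mV

E_K⁺ = (56.8/1)·log₁₀(6.71/120) = -71.1 mV
E_Na⁺ = (56.8/1)·log₁₀(148/20.7) = 48.5 mV
Vm = (Σ gᵢEᵢ)/(Σ gᵢ) = (16·-71.1 + 1.3·48.5) / (16 + 1.3)
= -1074.55 / 17.3 = -62.11 mV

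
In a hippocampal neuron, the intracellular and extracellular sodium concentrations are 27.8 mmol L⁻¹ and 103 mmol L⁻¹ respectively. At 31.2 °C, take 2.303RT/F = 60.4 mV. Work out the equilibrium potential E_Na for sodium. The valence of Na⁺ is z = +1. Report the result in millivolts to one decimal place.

34.4 mV

E = (60.4/z) · log₁₀([Na⁺]_out/[Na⁺]_in) with z = +1.
= (60.4/1) · log₁₀(103/27.8) = 60.40 · log₁₀(3.705)
= 60.40 · (0.5688) = 34.36 mV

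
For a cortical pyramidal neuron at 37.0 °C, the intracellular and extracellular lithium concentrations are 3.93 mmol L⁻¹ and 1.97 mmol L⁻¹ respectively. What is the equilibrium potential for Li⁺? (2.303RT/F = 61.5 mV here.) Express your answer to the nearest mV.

-18 mV

E = (61.5/z) · log₁₀([Li⁺]_out/[Li⁺]_in) with z = +1.
= (61.5/1) · log₁₀(1.97/3.93) = 61.50 · log₁₀(0.5013)
= 61.50 · (-0.2999) = -18.45 mV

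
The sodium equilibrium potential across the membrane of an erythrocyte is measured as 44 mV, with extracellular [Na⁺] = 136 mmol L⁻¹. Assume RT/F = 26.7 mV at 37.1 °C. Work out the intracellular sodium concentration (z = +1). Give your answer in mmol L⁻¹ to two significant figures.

Nernst: E = (26.7/1) · ln([out]/[in]), so ln([out]/[in]) = 44.0 × 1 / 26.7 = 1.6479.
[out]/[in] = e^(1.6479) = 5.196.
[in] = 136 / 5.196 = 26.17 mmol L⁻¹.

26 mmol L⁻¹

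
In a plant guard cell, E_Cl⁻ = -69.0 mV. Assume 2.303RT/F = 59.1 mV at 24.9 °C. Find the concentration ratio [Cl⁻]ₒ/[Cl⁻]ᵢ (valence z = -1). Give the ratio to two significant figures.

log₁₀([out]/[in]) = E·z/(59.1) = -69.0 × -1 / 59.1 = 1.1675
[out]/[in] = 10^(1.1675) = 14.71

15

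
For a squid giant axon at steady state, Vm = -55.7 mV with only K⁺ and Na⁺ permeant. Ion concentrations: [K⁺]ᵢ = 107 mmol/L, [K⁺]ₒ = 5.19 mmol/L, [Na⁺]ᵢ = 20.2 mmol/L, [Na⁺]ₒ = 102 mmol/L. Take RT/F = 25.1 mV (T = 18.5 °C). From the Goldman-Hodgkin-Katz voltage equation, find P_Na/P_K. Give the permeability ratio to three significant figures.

Let α = P_Na/P_K. GHK: Vm = 25.1·ln[(Kₒ + α·Naₒ)/(Kᵢ + α·Naᵢ)].
e^(Vm/25.1) = e^(-55.7/25.1) = 0.1087
So 0.1087·(Kᵢ + α·Naᵢ) = Kₒ + α·Naₒ → α = (0.1087·107.0 − 5.19) / (102.0 − 0.1087·20.2)
α = (11.63 − 5.19) / (102.0 − 2.196) = 6.441/99.8 = 0.06454

0.0645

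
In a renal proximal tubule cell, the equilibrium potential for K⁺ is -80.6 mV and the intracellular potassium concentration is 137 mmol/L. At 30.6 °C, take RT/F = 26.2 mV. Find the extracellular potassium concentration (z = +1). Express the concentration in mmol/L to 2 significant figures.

Nernst: E = (26.2/1) · ln([out]/[in]), so ln([out]/[in]) = -80.6 × 1 / 26.2 = -3.0763.
[out]/[in] = e^(-3.0763) = 0.04613.
[out] = 0.04613 × 137 = 6.32 mmol/L.

6.3 mmol/L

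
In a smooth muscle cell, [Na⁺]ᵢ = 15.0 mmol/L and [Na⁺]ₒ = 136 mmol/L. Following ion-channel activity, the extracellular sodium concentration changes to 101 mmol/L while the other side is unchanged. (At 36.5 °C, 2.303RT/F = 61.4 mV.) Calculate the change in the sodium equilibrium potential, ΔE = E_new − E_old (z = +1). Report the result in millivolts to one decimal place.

-7.9 mV

E_old = (61.4/1)·log₁₀(136/15.0) = 58.79 mV
E_new = (61.4/1)·log₁₀(101/15.0) = 50.85 mV
ΔE = 50.85 − (58.79) = -7.93 mV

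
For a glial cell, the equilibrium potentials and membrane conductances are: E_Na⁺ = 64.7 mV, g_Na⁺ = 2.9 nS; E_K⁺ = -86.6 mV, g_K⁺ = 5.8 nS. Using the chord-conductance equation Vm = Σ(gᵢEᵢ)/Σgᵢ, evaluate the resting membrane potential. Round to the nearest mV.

-36 mV

Σ gᵢEᵢ = 2.9·(64.7) + 5.8·(-86.6) = -314.65
Σ gᵢ = 2.9 + 5.8 = 8.7
Vm = -314.65 / 8.7 = -36.17 mV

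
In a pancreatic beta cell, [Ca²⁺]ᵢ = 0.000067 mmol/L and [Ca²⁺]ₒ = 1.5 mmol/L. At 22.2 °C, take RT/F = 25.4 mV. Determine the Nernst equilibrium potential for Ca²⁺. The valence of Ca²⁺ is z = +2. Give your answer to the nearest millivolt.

E = (25.4/z) · ln([Ca²⁺]_out/[Ca²⁺]_in) with z = +2.
= (25.4/2) · ln(1.5/0.000067) = 12.70 · ln(2.239e+04)
= 12.70 · (10.0163) = 127.21 mV

127 mV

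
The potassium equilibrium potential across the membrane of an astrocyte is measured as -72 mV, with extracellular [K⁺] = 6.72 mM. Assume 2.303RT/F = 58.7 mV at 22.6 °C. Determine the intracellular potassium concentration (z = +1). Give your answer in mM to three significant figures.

113 mM

Nernst: E = (58.7/1) · log₁₀([out]/[in]), so log₁₀([out]/[in]) = -72.0 × 1 / 58.7 = -1.2266.
[out]/[in] = 10^(-1.2266) = 0.05935.
[in] = 6.72 / 0.05935 = 113.2 mM.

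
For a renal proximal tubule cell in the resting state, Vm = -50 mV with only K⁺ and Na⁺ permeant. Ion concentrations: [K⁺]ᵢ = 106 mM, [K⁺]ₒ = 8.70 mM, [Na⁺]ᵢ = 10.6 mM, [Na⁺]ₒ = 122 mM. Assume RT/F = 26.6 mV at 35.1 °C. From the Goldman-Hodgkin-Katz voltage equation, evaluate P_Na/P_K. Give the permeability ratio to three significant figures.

0.0621

Let α = P_Na/P_K. GHK: Vm = 26.6·ln[(Kₒ + α·Naₒ)/(Kᵢ + α·Naᵢ)].
e^(Vm/26.6) = e^(-50.0/26.6) = 0.15264
So 0.15264·(Kᵢ + α·Naᵢ) = Kₒ + α·Naₒ → α = (0.15264·106.0 − 8.7) / (122.0 − 0.15264·10.6)
α = (16.18 − 8.7) / (122.0 − 1.618) = 7.479/120.4 = 0.06213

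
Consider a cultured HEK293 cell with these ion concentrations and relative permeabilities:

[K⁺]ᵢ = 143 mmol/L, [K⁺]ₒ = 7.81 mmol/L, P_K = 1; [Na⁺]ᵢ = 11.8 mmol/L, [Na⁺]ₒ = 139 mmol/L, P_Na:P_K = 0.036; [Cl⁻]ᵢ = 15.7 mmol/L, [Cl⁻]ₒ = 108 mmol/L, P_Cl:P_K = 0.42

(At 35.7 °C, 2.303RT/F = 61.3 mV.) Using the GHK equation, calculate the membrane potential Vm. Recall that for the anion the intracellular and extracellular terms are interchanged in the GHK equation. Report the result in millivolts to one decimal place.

-60.6 mV

Vm = 61.3 · log₁₀[(Σ P·[cation]ₒ + Σ P·[anion]ᵢ) / (Σ P·[cation]ᵢ + Σ P·[anion]ₒ)]
Numerator = 1×7.81 + 0.036×139 + 0.42×15.7 = 19.41
Denominator = 1×143 + 0.036×11.8 + 0.42×108 = 188.8
Vm = 61.3 · log₁₀(0.1028) = 61.3 × (-0.9880) = -60.56 mV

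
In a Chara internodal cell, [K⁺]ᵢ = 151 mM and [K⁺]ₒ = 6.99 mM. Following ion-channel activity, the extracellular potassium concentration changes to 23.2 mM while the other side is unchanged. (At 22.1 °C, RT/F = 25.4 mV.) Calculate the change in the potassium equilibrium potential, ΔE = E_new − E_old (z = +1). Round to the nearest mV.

30 mV

E_old = (25.4/1)·ln(6.99/151) = -78.05 mV
E_new = (25.4/1)·ln(23.2/151) = -47.58 mV
ΔE = -47.58 − (-78.05) = 30.47 mV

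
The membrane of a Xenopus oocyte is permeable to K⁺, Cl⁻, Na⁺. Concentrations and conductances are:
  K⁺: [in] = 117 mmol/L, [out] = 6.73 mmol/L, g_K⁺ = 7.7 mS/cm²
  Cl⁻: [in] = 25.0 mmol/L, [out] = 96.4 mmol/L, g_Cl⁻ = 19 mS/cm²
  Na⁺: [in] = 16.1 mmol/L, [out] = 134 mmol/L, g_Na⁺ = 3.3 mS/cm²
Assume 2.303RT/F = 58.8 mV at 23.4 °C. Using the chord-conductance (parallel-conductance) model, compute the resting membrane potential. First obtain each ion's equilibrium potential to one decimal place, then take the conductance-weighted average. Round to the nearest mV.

E_K⁺ = (58.8/1)·log₁₀(6.73/117) = -72.9 mV
E_Cl⁻ = (58.8/-1)·log₁₀(96.4/25.0) = -34.5 mV
E_Na⁺ = (58.8/1)·log₁₀(134/16.1) = 54.1 mV
Vm = (Σ gᵢEᵢ)/(Σ gᵢ) = (7.7·-72.9 + 19·-34.5 + 3.3·54.1) / (7.7 + 19 + 3.3)
= -1038.30 / 30 = -34.61 mV

-35 mV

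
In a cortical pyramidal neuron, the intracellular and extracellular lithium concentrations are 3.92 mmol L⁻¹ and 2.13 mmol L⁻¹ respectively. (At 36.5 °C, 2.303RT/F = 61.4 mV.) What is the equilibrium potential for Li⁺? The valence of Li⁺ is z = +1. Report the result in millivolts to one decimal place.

-16.3 mV

E = (61.4/z) · log₁₀([Li⁺]_out/[Li⁺]_in) with z = +1.
= (61.4/1) · log₁₀(2.13/3.92) = 61.40 · log₁₀(0.5434)
= 61.40 · (-0.2649) = -16.27 mV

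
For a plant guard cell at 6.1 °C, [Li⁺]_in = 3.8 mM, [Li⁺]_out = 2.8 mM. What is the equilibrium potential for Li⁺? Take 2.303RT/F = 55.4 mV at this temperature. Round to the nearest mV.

-7 mV

E = (55.4/z) · log₁₀([Li⁺]_out/[Li⁺]_in) with z = +1.
= (55.4/1) · log₁₀(2.8/3.8) = 55.40 · log₁₀(0.7368)
= 55.40 · (-0.1326) = -7.35 mV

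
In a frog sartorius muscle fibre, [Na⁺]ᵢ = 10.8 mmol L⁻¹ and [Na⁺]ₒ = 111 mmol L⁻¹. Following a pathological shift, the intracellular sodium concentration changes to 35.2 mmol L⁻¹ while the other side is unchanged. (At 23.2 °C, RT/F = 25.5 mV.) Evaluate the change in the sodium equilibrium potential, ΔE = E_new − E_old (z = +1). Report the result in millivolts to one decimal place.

-30.1 mV

E_old = (25.5/1)·ln(111/10.8) = 59.41 mV
E_new = (25.5/1)·ln(111/35.2) = 29.29 mV
ΔE = 29.29 − (59.41) = -30.13 mV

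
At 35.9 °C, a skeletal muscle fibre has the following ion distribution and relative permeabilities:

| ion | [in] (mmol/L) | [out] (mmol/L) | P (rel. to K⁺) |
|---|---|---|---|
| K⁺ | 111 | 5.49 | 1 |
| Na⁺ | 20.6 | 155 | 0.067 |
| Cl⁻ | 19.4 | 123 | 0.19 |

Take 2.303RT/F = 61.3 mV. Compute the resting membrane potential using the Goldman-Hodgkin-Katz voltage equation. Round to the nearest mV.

-52 mV

Vm = 61.3 · log₁₀[(Σ P·[cation]ₒ + Σ P·[anion]ᵢ) / (Σ P·[cation]ᵢ + Σ P·[anion]ₒ)]
Numerator = 1×5.49 + 0.067×155 + 0.19×19.4 = 19.56
Denominator = 1×111 + 0.067×20.6 + 0.19×123 = 135.8
Vm = 61.3 · log₁₀(0.1441) = 61.3 × (-0.8413) = -51.57 mV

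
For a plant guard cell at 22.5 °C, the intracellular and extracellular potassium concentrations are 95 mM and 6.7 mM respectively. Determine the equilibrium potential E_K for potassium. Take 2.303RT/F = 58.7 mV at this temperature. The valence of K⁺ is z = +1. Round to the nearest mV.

E = (58.7/z) · log₁₀([K⁺]_out/[K⁺]_in) with z = +1.
= (58.7/1) · log₁₀(6.7/95) = 58.70 · log₁₀(0.07053)
= 58.70 · (-1.1516) = -67.60 mV

-68 mV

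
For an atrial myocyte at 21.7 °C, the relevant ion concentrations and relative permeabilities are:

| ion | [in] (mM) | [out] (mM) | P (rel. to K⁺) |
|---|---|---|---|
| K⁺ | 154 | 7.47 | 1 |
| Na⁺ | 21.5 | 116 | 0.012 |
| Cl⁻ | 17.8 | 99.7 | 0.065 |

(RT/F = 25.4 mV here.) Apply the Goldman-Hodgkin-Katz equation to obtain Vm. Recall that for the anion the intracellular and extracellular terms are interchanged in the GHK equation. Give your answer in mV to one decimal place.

Vm = 25.4 · ln[(Σ P·[cation]ₒ + Σ P·[anion]ᵢ) / (Σ P·[cation]ᵢ + Σ P·[anion]ₒ)]
Numerator = 1×7.47 + 0.012×116 + 0.065×17.8 = 10.02
Denominator = 1×154 + 0.012×21.5 + 0.065×99.7 = 160.7
Vm = 25.4 · ln(0.062331) = 25.4 × (-2.7753) = -70.49 mV

-70.5 mV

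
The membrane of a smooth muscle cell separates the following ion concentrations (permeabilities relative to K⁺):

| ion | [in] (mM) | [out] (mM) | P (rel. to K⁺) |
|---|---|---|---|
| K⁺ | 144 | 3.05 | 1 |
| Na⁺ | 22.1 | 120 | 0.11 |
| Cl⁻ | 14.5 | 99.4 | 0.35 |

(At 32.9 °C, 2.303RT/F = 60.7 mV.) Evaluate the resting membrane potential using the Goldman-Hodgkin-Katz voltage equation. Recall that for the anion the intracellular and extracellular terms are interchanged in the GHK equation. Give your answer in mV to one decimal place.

Vm = 60.7 · log₁₀[(Σ P·[cation]ₒ + Σ P·[anion]ᵢ) / (Σ P·[cation]ᵢ + Σ P·[anion]ₒ)]
Numerator = 1×3.05 + 0.11×120 + 0.35×14.5 = 21.32
Denominator = 1×144 + 0.11×22.1 + 0.35×99.4 = 181.2
Vm = 60.7 · log₁₀(0.11767) = 60.7 × (-0.9293) = -56.41 mV

-56.4 mV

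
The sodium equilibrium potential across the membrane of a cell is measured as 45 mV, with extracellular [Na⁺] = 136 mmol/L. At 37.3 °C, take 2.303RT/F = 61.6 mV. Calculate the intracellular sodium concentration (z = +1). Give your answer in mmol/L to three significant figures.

Nernst: E = (61.6/1) · log₁₀([out]/[in]), so log₁₀([out]/[in]) = 45.0 × 1 / 61.6 = 0.7305.
[out]/[in] = 10^(0.7305) = 5.377.
[in] = 136 / 5.377 = 25.29 mmol/L.

25.3 mmol/L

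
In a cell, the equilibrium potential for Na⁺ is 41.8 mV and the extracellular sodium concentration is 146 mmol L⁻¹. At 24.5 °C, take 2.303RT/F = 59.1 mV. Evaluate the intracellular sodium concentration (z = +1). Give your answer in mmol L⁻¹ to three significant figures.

Nernst: E = (59.1/1) · log₁₀([out]/[in]), so log₁₀([out]/[in]) = 41.8 × 1 / 59.1 = 0.7073.
[out]/[in] = 10^(0.7073) = 5.097.
[in] = 146 / 5.097 = 28.65 mmol L⁻¹.

28.6 mmol L⁻¹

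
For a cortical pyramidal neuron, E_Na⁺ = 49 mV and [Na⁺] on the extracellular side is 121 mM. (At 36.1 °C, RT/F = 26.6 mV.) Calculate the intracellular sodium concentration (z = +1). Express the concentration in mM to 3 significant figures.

Nernst: E = (26.6/1) · ln([out]/[in]), so ln([out]/[in]) = 49.0 × 1 / 26.6 = 1.8421.
[out]/[in] = e^(1.8421) = 6.31.
[in] = 121 / 6.31 = 19.18 mM.

19.2 mM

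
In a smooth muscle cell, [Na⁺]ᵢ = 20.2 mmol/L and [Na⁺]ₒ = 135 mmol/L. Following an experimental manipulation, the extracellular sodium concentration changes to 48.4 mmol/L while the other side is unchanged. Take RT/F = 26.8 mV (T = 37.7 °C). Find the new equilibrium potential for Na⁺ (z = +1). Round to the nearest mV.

After the shift: [Na⁺]_out = 48.4, [Na⁺]_in = 20.2 mmol/L.
E_new = (26.8/1)·ln(48.4/20.2) = 26.80 · (0.8738) = 23.42 mV

23 mV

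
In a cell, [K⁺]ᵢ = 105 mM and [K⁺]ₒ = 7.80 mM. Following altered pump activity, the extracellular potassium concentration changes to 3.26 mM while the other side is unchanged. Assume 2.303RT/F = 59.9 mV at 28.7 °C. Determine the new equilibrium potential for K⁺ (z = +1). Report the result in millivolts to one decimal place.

After the shift: [K⁺]_out = 3.26, [K⁺]_in = 105 mM.
E_new = (59.9/1)·log₁₀(3.26/105) = 59.90 · (-1.5080) = -90.33 mV

-90.3 mV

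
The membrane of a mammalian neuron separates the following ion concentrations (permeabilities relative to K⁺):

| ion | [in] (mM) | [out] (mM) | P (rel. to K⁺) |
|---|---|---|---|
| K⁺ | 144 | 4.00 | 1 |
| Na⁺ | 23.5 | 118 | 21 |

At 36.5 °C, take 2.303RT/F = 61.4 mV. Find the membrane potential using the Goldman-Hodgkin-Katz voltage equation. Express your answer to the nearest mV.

Vm = 61.4 · log₁₀[(Σ P·[cation]ₒ + Σ P·[anion]ᵢ) / (Σ P·[cation]ᵢ + Σ P·[anion]ₒ)]
Numerator = 1×4.00 + 21×118 = 2482
Denominator = 1×144 + 21×23.5 = 637.5
Vm = 61.4 · log₁₀(3.8933) = 61.4 × (0.5903) = 36.25 mV

36 mV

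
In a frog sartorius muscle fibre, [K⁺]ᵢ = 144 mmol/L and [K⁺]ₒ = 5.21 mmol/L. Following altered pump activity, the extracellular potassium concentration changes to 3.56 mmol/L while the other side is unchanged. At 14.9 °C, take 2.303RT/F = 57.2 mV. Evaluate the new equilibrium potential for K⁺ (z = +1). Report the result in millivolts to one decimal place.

After the shift: [K⁺]_out = 3.56, [K⁺]_in = 144 mmol/L.
E_new = (57.2/1)·log₁₀(3.56/144) = 57.20 · (-1.6069) = -91.92 mV

-91.9 mV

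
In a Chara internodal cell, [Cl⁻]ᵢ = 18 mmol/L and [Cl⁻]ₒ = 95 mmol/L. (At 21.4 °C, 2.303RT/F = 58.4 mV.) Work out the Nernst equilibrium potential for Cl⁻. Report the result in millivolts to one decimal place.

-42.2 mV

E = (58.4/z) · log₁₀([Cl⁻]_out/[Cl⁻]_in) with z = -1.
For an anion, dividing by z = -1 reverses the sign.
= (58.4/-1) · log₁₀(95/18) = -58.40 · log₁₀(5.278)
= -58.40 · (0.7225) = -42.19 mV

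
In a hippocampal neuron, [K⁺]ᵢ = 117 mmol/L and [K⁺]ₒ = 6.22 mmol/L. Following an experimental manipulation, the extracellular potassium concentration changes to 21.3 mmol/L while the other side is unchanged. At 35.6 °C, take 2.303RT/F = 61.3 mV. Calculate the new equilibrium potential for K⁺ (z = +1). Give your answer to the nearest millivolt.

After the shift: [K⁺]_out = 21.3, [K⁺]_in = 117 mmol/L.
E_new = (61.3/1)·log₁₀(21.3/117) = 61.30 · (-0.7398) = -45.35 mV

-45 mV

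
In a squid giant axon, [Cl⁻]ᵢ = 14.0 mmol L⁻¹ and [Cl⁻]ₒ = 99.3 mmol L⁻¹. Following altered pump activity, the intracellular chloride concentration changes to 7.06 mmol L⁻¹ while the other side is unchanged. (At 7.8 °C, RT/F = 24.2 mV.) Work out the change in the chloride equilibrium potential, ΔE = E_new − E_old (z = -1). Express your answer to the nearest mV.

E_old = (24.2/-1)·ln(99.3/14.0) = -47.41 mV
E_new = (24.2/-1)·ln(99.3/7.06) = -63.98 mV
ΔE = -63.98 − (-47.41) = -16.57 mV

-17 mV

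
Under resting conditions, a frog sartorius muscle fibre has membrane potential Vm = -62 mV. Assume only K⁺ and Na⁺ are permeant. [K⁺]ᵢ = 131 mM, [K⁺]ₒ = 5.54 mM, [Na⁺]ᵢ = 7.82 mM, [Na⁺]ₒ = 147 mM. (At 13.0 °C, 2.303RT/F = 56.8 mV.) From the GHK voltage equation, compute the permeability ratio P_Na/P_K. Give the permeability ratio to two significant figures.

Let α = P_Na/P_K. GHK: Vm = 56.8·log₁₀[(Kₒ + α·Naₒ)/(Kᵢ + α·Naᵢ)].
10^(Vm/56.8) = 10^(-62.0/56.8) = 0.080994
So 0.080994·(Kᵢ + α·Naᵢ) = Kₒ + α·Naₒ → α = (0.080994·131.0 − 5.54) / (147.0 − 0.080994·7.82)
α = (10.61 − 5.54) / (147.0 − 0.6334) = 5.07/146.4 = 0.03464

0.035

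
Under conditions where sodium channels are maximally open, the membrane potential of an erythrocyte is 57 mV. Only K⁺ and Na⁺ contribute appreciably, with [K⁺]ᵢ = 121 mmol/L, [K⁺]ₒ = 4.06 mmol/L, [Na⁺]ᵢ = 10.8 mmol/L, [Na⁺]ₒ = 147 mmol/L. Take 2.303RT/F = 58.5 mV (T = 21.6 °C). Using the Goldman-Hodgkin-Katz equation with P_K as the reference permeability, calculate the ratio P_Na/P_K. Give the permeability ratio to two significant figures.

25

Let α = P_Na/P_K. GHK: Vm = 58.5·log₁₀[(Kₒ + α·Naₒ)/(Kᵢ + α·Naᵢ)].
10^(Vm/58.5) = 10^(57.0/58.5) = 9.4267
So 9.4267·(Kᵢ + α·Naᵢ) = Kₒ + α·Naₒ → α = (9.4267·121.0 − 4.06) / (147.0 − 9.4267·10.8)
α = (1141 − 4.06) / (147.0 − 101.8) = 1137/45.19 = 25.15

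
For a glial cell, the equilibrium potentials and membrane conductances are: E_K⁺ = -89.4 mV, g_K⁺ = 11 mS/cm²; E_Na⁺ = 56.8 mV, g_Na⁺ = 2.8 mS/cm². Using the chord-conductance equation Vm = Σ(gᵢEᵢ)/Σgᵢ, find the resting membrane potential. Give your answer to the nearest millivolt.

-60 mV

Σ gᵢEᵢ = 11·(-89.4) + 2.8·(56.8) = -824.36
Σ gᵢ = 11 + 2.8 = 13.8
Vm = -824.36 / 13.8 = -59.74 mV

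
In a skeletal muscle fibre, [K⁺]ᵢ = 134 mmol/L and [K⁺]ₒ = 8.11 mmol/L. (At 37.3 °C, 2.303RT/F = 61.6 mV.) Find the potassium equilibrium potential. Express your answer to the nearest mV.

E = (61.6/z) · log₁₀([K⁺]_out/[K⁺]_in) with z = +1.
= (61.6/1) · log₁₀(8.11/134) = 61.60 · log₁₀(0.06052)
= 61.60 · (-1.2181) = -75.03 mV

-75 mV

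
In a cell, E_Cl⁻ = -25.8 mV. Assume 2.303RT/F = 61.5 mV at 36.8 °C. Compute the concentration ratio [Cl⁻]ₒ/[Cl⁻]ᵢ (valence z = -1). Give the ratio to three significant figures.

2.63

log₁₀([out]/[in]) = E·z/(61.5) = -25.8 × -1 / 61.5 = 0.4195
[out]/[in] = 10^(0.4195) = 2.627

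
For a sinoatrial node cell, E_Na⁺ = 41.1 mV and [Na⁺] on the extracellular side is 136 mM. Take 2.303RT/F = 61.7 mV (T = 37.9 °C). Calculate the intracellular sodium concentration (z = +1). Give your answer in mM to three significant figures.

29.3 mM

Nernst: E = (61.7/1) · log₁₀([out]/[in]), so log₁₀([out]/[in]) = 41.1 × 1 / 61.7 = 0.6661.
[out]/[in] = 10^(0.6661) = 4.636.
[in] = 136 / 4.636 = 29.34 mM.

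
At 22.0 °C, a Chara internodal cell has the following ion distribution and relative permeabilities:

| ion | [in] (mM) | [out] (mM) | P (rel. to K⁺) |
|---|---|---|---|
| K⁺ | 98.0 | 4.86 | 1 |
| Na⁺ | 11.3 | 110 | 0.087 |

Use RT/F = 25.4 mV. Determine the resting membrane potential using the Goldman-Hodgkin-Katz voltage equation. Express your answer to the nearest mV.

Vm = 25.4 · ln[(Σ P·[cation]ₒ + Σ P·[anion]ᵢ) / (Σ P·[cation]ᵢ + Σ P·[anion]ₒ)]
Numerator = 1×4.86 + 0.087×110 = 14.43
Denominator = 1×98.0 + 0.087×11.3 = 98.98
Vm = 25.4 · ln(0.14578) = 25.4 × (-1.9256) = -48.91 mV

-49 mV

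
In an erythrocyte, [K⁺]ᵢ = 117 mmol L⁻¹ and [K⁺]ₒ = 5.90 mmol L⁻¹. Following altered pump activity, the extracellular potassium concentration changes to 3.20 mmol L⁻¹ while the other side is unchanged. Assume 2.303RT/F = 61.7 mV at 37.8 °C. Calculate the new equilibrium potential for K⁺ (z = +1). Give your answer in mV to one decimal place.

-96.4 mV

After the shift: [K⁺]_out = 3.20, [K⁺]_in = 117 mmol L⁻¹.
E_new = (61.7/1)·log₁₀(3.20/117) = 61.70 · (-1.5630) = -96.44 mV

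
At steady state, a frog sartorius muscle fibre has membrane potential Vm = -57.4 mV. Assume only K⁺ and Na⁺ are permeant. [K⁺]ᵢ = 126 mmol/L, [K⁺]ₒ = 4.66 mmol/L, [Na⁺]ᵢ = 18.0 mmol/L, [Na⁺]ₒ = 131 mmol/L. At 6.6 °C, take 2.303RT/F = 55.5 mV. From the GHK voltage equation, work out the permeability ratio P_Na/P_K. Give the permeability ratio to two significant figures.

Let α = P_Na/P_K. GHK: Vm = 55.5·log₁₀[(Kₒ + α·Naₒ)/(Kᵢ + α·Naᵢ)].
10^(Vm/55.5) = 10^(-57.4/55.5) = 0.09242
So 0.09242·(Kᵢ + α·Naᵢ) = Kₒ + α·Naₒ → α = (0.09242·126.0 − 4.66) / (131.0 − 0.09242·18.0)
α = (11.64 − 4.66) / (131.0 − 1.664) = 6.985/129.3 = 0.05401

0.054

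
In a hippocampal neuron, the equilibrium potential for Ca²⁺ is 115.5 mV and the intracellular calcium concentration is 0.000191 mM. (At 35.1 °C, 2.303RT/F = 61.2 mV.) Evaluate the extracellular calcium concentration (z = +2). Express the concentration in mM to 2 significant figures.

Nernst: E = (61.2/2) · log₁₀([out]/[in]), so log₁₀([out]/[in]) = 115.5 × 2 / 61.2 = 3.7745.
[out]/[in] = 10^(3.7745) = 5950.
[out] = 5950 × 0.000191 = 1.136 mM.

1.1 mM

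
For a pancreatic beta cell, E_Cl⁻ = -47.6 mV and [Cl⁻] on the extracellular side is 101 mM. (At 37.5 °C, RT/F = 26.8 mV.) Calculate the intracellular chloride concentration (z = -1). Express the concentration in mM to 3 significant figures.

Nernst: E = (26.8/-1) · ln([out]/[in]), so ln([out]/[in]) = -47.6 × -1 / 26.8 = 1.7761.
[out]/[in] = e^(1.7761) = 5.907.
[in] = 101 / 5.907 = 17.1 mM.

17.1 mM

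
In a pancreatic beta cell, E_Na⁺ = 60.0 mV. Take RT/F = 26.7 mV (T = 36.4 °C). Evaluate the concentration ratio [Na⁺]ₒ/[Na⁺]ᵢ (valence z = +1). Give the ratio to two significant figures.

ln([out]/[in]) = E·z/(26.7) = 60.0 × 1 / 26.7 = 2.2472
[out]/[in] = e^(2.2472) = 9.461

9.5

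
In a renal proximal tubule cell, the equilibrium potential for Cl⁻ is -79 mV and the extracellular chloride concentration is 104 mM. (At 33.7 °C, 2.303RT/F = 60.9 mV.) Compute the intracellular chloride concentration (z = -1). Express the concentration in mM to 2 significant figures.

5.2 mM

Nernst: E = (60.9/-1) · log₁₀([out]/[in]), so log₁₀([out]/[in]) = -79.0 × -1 / 60.9 = 1.2972.
[out]/[in] = 10^(1.2972) = 19.82.
[in] = 104 / 19.82 = 5.246 mM.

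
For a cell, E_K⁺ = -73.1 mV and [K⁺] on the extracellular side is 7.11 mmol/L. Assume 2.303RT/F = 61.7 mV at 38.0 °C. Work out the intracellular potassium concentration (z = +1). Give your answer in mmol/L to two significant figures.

Nernst: E = (61.7/1) · log₁₀([out]/[in]), so log₁₀([out]/[in]) = -73.1 × 1 / 61.7 = -1.1848.
[out]/[in] = 10^(-1.1848) = 0.06535.
[in] = 7.11 / 0.06535 = 108.8 mmol/L.

110 mmol/L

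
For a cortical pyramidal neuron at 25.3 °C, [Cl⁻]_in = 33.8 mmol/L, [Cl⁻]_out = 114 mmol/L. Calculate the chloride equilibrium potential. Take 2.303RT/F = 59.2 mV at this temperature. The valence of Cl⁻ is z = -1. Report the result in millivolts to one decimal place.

E = (59.2/z) · log₁₀([Cl⁻]_out/[Cl⁻]_in) with z = -1.
For an anion, dividing by z = -1 reverses the sign.
= (59.2/-1) · log₁₀(114/33.8) = -59.20 · log₁₀(3.373)
= -59.20 · (0.5280) = -31.26 mV

-31.3 mV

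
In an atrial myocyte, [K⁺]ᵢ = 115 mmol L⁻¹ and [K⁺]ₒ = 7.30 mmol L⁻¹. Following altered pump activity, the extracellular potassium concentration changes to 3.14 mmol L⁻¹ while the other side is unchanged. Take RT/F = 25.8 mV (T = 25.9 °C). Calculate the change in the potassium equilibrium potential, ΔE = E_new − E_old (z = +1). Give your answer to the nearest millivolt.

-22 mV

E_old = (25.8/1)·ln(7.30/115) = -71.13 mV
E_new = (25.8/1)·ln(3.14/115) = -92.90 mV
ΔE = -92.90 − (-71.13) = -21.77 mV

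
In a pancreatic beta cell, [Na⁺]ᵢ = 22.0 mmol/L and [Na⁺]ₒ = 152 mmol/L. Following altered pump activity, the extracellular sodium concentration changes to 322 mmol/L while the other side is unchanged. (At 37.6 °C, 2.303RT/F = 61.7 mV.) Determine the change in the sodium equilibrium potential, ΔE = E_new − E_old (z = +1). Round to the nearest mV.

20 mV

E_old = (61.7/1)·log₁₀(152/22.0) = 51.79 mV
E_new = (61.7/1)·log₁₀(322/22.0) = 71.91 mV
ΔE = 71.91 − (51.79) = 20.11 mV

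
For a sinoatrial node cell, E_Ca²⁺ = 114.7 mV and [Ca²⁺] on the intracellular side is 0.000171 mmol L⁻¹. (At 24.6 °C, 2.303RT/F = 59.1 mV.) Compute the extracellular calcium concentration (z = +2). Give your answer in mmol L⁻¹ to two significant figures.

1.3 mmol L⁻¹

Nernst: E = (59.1/2) · log₁₀([out]/[in]), so log₁₀([out]/[in]) = 114.7 × 2 / 59.1 = 3.8816.
[out]/[in] = 10^(3.8816) = 7613.
[out] = 7613 × 0.000171 = 1.302 mmol L⁻¹.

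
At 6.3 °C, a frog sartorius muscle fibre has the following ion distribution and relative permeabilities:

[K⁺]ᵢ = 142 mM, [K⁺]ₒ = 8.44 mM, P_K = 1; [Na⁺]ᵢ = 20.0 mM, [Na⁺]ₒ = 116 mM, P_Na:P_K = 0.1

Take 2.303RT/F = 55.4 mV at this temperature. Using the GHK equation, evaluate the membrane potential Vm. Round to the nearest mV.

Vm = 55.4 · log₁₀[(Σ P·[cation]ₒ + Σ P·[anion]ᵢ) / (Σ P·[cation]ᵢ + Σ P·[anion]ₒ)]
Numerator = 1×8.44 + 0.1×116 = 20.04
Denominator = 1×142 + 0.1×20.0 = 144
Vm = 55.4 · log₁₀(0.13917) = 55.4 × (-0.8565) = -47.45 mV

-47 mV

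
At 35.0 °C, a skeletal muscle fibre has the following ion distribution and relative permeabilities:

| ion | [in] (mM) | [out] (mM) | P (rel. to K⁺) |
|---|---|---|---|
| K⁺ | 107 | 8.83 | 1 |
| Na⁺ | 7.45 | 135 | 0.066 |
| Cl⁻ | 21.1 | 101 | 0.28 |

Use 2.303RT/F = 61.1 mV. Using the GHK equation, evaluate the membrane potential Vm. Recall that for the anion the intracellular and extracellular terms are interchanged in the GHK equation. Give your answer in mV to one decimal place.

Vm = 61.1 · log₁₀[(Σ P·[cation]ₒ + Σ P·[anion]ᵢ) / (Σ P·[cation]ᵢ + Σ P·[anion]ₒ)]
Numerator = 1×8.83 + 0.066×135 + 0.28×21.1 = 23.65
Denominator = 1×107 + 0.066×7.45 + 0.28×101 = 135.8
Vm = 61.1 · log₁₀(0.17417) = 61.1 × (-0.7590) = -46.38 mV

-46.4 mV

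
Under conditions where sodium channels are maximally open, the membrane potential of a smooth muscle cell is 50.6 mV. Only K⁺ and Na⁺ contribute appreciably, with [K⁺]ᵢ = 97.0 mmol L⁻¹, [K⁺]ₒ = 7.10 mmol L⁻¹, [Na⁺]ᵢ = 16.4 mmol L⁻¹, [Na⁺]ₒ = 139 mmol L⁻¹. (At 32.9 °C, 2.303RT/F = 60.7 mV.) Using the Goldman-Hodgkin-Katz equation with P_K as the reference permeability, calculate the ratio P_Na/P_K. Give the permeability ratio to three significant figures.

Let α = P_Na/P_K. GHK: Vm = 60.7·log₁₀[(Kₒ + α·Naₒ)/(Kᵢ + α·Naᵢ)].
10^(Vm/60.7) = 10^(50.6/60.7) = 6.8172
So 6.8172·(Kᵢ + α·Naᵢ) = Kₒ + α·Naₒ → α = (6.8172·97.0 − 7.1) / (139.0 − 6.8172·16.4)
α = (661.3 − 7.1) / (139.0 − 111.8) = 654.2/27.2 = 24.05

24.1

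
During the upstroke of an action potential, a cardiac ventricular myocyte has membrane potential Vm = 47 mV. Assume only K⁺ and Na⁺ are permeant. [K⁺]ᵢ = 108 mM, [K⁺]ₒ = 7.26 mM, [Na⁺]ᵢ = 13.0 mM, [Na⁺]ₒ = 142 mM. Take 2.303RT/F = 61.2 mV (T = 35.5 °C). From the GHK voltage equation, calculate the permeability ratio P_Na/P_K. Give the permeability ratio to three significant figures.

Let α = P_Na/P_K. GHK: Vm = 61.2·log₁₀[(Kₒ + α·Naₒ)/(Kᵢ + α·Naᵢ)].
10^(Vm/61.2) = 10^(47.0/61.2) = 5.861
So 5.861·(Kᵢ + α·Naᵢ) = Kₒ + α·Naₒ → α = (5.861·108.0 − 7.26) / (142.0 − 5.861·13.0)
α = (633 − 7.26) / (142.0 − 76.19) = 625.7/65.81 = 9.509

9.51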